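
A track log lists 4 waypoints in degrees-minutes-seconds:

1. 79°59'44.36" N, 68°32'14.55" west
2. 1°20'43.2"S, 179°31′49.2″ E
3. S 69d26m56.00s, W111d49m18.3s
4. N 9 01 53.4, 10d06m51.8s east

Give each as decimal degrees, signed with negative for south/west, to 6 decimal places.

Point 1:
  Latitude: 59′ + 44.36″ = 59.73933′; 79 + 59.73933/60 = 79.9956556
  N ⇒ keep positive
  Lon: 68° + 32/60 + 14.55/3600 = 68 + 0.533333 + 0.004042 = 68.5373750
  W → negative
Point 2:
  φ: 1° + 20/60 + 43.2/3600 = 1 + 0.333333 + 0.012000 = 1.3453333
  S → negative
  Lon: 179° + 31/60 + 49.2/3600 = 179 + 0.516667 + 0.013667 = 179.5303333
  E → positive
Point 3:
  Lat: 69 + 26/60 + 56/3600 = 69.4488889
  S → negative
  Lon: 111° + 49/60 + 18.3/3600 = 111 + 0.816667 + 0.005083 = 111.8217500
  W ⇒ negate
Point 4:
  φ: 9° + 1/60 + 53.4/3600 = 9 + 0.016667 + 0.014833 = 9.0315000
  N → positive
  Longitude: 6′ + 51.8″ = 6.86333′; 10 + 6.86333/60 = 10.1143889
  E ⇒ keep positive

1. 79.995656, -68.537375
2. -1.345333, 179.530333
3. -69.448889, -111.821750
4. 9.031500, 10.114389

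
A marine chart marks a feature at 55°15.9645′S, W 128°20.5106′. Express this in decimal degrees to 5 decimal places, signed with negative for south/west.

-55.26608, -128.34184

Latitude: 55 + 15.9645/60 = 55.266075
S → negative
Lon: 128 + 20.5106/60 = 128.341843
hemisphere W, so the sign is −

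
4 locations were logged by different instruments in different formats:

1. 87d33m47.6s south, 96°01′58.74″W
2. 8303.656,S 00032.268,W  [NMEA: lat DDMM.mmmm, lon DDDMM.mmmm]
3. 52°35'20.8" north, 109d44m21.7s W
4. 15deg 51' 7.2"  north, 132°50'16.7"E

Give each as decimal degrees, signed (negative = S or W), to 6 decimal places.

1. -87.563222, -96.032983
2. -83.060933, -0.537800
3. 52.589111, -109.739361
4. 15.852000, 132.837972

Point 1:
  Lat: 87 + 33/60 + 47.6/3600 = 87.5632222
  hemisphere S, so the sign is −
  Longitude: 96° + 1/60 + 58.74/3600 = 96 + 0.016667 + 0.016317 = 96.0329833
  hemisphere W, so the sign is −
Point 2:
  φ: split at 2 digits → 83° and 3.656′; 83 + 3.656/60 = 83.0609333
  hemisphere S, so the sign is −
  Lon: degrees = first 3 digits = 0, minutes = 32.268; 0 + 32.268/60 = 0.5378000
  W ⇒ negate
Point 3:
  Latitude: 52° + 35/60 + 20.8/3600 = 52 + 0.583333 + 0.005778 = 52.5891111
  N → positive
  Lon: 109 + 44/60 + 21.7/3600 = 109.7393611
  hemisphere W, so the sign is −
Point 4:
  φ: 15° + 51/60 + 7.2/3600 = 15 + 0.850000 + 0.002000 = 15.8520000
  N ⇒ keep positive
  Longitude: 132 + 50/60 + 16.7/3600 = 132.8379722
  E → positive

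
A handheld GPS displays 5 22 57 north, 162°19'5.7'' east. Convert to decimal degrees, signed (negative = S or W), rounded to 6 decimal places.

5.382500, 162.318250

Latitude: 5° + 22/60 + 57/3600 = 5 + 0.366667 + 0.015833 = 5.3825000
N ⇒ keep positive
Longitude: 162° + 19/60 + 5.7/3600 = 162 + 0.316667 + 0.001583 = 162.3182500
E → positive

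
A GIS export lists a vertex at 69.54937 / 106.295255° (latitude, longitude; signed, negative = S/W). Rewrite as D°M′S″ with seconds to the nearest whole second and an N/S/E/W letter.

φ: 0.549370 × 60 = 32.96220′ → 32′, remainder × 60 = 57.73″
Lon: 0.295255 × 60 = 17.71530′ → 17′, remainder × 60 = 42.92″

69°32′58″ N, 106°17′43″ E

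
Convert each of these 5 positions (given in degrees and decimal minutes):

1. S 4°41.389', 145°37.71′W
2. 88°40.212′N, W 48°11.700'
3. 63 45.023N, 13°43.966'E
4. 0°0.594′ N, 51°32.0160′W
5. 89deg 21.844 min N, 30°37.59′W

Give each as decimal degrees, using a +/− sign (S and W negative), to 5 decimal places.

1. -4.68982, -145.62850
2. 88.67020, -48.19500
3. 63.75038, 13.73277
4. 0.00990, -51.53360
5. 89.36407, -30.62650

Point 1:
  Latitude: 41.389′ = 0.689817°; total 4.689817
  hemisphere S, so the sign is −
  Longitude: 145 + 37.71/60 = 145.628500
  W ⇒ negate
Point 2:
  Lat: 40.212′ = 0.670200°; total 88.670200
  N ⇒ keep positive
  Lon: 11.7′ = 0.195000°; total 48.195000
  W ⇒ negate
Point 3:
  φ: 63 + 45.023/60 = 63.750383
  N → positive
  Lon: 43.966′ = 0.732767°; total 13.732767
  E ⇒ keep positive
Point 4:
  φ: 0 + 0.594/60 = 0.009900
  N → positive
  Longitude: 51 + 32.016/60 = 51.533600
  hemisphere W, so the sign is −
Point 5:
  Latitude: 89 + 21.844/60 = 89.364067
  N → positive
  λ: 37.59′ = 0.626500°; total 30.626500
  W ⇒ negate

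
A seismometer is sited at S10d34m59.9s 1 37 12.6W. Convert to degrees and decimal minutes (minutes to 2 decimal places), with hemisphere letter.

Latitude: 34 + 59.9/60 = 34.9983′
λ: seconds/60 = 0.21000; minutes = 37 + 0.21000 = 37.2100

10° 35.00′ S, 1° 37.21′ W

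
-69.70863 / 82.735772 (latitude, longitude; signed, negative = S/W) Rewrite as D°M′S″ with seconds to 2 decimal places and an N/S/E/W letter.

69°42′31.07″ S, 82°44′8.78″ E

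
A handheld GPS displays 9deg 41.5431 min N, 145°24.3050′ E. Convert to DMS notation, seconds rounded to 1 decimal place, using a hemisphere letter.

9°41′32.6″ N, 145°24′18.3″ E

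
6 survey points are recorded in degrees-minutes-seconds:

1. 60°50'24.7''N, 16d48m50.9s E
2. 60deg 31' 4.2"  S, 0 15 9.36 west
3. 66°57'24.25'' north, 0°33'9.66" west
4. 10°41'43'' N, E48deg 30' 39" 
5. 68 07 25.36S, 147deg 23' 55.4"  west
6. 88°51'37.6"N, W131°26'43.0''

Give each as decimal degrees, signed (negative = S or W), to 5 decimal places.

Point 1:
  Lat: 50′ + 24.7″ = 50.41167′; 60 + 50.41167/60 = 60.840194
  N → positive
  Longitude: 48′ + 50.9″ = 48.84833′; 16 + 48.84833/60 = 16.814139
  E ⇒ keep positive
Point 2:
  Lat: 60° + 31/60 + 4.2/3600 = 60 + 0.516667 + 0.001167 = 60.517833
  hemisphere S, so the sign is −
  Lon: 0° + 15/60 + 9.36/3600 = 0 + 0.250000 + 0.002600 = 0.252600
  hemisphere W, so the sign is −
Point 3:
  Latitude: 66 + 57/60 + 24.25/3600 = 66.956736
  N → positive
  Longitude: 0° + 33/60 + 9.66/3600 = 0 + 0.550000 + 0.002683 = 0.552683
  W ⇒ negate
Point 4:
  Lat: 10 + 41/60 + 43/3600 = 10.695278
  N ⇒ keep positive
  λ: 48 + 30/60 + 39/3600 = 48.510833
  E ⇒ keep positive
Point 5:
  Latitude: 68 + 7/60 + 25.36/3600 = 68.123711
  S → negative
  Lon: 23′ + 55.4″ = 23.92333′; 147 + 23.92333/60 = 147.398722
  W ⇒ negate
Point 6:
  Lat: 88 + 51/60 + 37.6/3600 = 88.860444
  N ⇒ keep positive
  Lon: 26′ + 43″ = 26.71667′; 131 + 26.71667/60 = 131.445278
  W ⇒ negate

1. 60.84019, 16.81414
2. -60.51783, -0.25260
3. 66.95674, -0.55268
4. 10.69528, 48.51083
5. -68.12371, -147.39872
6. 88.86044, -131.44528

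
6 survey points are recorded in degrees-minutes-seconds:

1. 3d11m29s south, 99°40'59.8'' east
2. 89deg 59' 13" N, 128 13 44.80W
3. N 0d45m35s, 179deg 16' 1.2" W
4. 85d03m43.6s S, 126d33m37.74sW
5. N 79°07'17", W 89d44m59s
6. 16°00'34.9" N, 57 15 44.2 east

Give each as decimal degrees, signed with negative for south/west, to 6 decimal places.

1. -3.191389, 99.683278
2. 89.986944, -128.229111
3. 0.759722, -179.267000
4. -85.062111, -126.560483
5. 79.121389, -89.749722
6. 16.009694, 57.262278

Point 1:
  Lat: 11′ + 29″ = 11.48333′; 3 + 11.48333/60 = 3.1913889
  S ⇒ negate
  λ: 99 + 40/60 + 59.8/3600 = 99.6832778
  E ⇒ keep positive
Point 2:
  φ: 89 + 59/60 + 13/3600 = 89.9869444
  N → positive
  Lon: 128 + 13/60 + 44.8/3600 = 128.2291111
  hemisphere W, so the sign is −
Point 3:
  φ: 45′ + 35″ = 45.58333′; 0 + 45.58333/60 = 0.7597222
  N ⇒ keep positive
  Longitude: 16′ + 1.2″ = 16.02000′; 179 + 16.02000/60 = 179.2670000
  W → negative
Point 4:
  Lat: 85 + 3/60 + 43.6/3600 = 85.0621111
  hemisphere S, so the sign is −
  λ: 126° + 33/60 + 37.74/3600 = 126 + 0.550000 + 0.010483 = 126.5604833
  W → negative
Point 5:
  φ: 7′ + 17″ = 7.28333′; 79 + 7.28333/60 = 79.1213889
  N ⇒ keep positive
  Lon: 89 + 44/60 + 59/3600 = 89.7497222
  W → negative
Point 6:
  Lat: 0′ + 34.9″ = 0.58167′; 16 + 0.58167/60 = 16.0096944
  N → positive
  λ: 15′ + 44.2″ = 15.73667′; 57 + 15.73667/60 = 57.2622778
  E ⇒ keep positive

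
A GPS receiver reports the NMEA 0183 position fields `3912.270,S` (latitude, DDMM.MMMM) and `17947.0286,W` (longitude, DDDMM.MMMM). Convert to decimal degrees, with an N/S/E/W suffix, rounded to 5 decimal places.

39.20450° S, 179.78381° W

φ: degrees = first 2 digits = 39, minutes = 12.27; 39 + 12.27/60 = 39.204500
Longitude: split at 3 digits → 179° and 47.0286′; 179 + 47.0286/60 = 179.783810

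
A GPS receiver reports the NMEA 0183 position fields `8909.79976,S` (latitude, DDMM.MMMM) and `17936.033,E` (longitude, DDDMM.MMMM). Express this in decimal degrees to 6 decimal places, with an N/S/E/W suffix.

Lat: degrees = first 2 digits = 89, minutes = 9.79976; 89 + 9.79976/60 = 89.1633293
Longitude: split at 3 digits → 179° and 36.033′; 179 + 36.033/60 = 179.6005500

89.163329° S, 179.600550° E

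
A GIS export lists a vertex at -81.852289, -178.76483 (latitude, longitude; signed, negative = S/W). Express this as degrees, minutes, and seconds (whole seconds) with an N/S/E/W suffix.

Latitude is negative → S; |value| = 81.852289
Latitude: 0.852289 × 60 = 51.13734′ → 51′, remainder × 60 = 8.24″
Longitude is negative → W; |value| = 178.764830
λ: 0.764830° → 45.88980′; 0.88980 × 60 = 53.39″

81°51′8″ S, 178°45′53″ W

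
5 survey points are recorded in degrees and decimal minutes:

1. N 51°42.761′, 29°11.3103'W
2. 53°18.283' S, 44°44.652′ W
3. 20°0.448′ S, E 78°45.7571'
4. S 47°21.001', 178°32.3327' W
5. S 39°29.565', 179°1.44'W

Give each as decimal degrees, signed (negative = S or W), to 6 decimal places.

Point 1:
  Latitude: 51 + 42.761/60 = 51.7126833
  N → positive
  Lon: 29 + 11.3103/60 = 29.1885050
  hemisphere W, so the sign is −
Point 2:
  Latitude: 18.283′ = 0.304717°; total 53.3047167
  hemisphere S, so the sign is −
  λ: 44.652′ = 0.744200°; total 44.7442000
  hemisphere W, so the sign is −
Point 3:
  Lat: 20 + 0.448/60 = 20.0074667
  S ⇒ negate
  Lon: 45.7571′ = 0.762618°; total 78.7626183
  E ⇒ keep positive
Point 4:
  φ: 47 + 21.001/60 = 47.3500167
  S ⇒ negate
  Longitude: 178 + 32.3327/60 = 178.5388783
  W ⇒ negate
Point 5:
  φ: 39 + 29.565/60 = 39.4927500
  S → negative
  Lon: 179 + 1.44/60 = 179.0240000
  hemisphere W, so the sign is −

1. 51.712683, -29.188505
2. -53.304717, -44.744200
3. -20.007467, 78.762618
4. -47.350017, -178.538878
5. -39.492750, -179.024000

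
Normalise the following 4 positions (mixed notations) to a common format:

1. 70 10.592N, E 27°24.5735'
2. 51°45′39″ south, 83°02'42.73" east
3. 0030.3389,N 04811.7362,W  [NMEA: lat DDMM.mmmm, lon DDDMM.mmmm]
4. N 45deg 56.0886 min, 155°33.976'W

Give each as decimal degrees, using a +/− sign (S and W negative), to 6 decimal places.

Point 1:
  Latitude: 10.592′ = 0.176533°; total 70.1765333
  N → positive
  Lon: 27 + 24.5735/60 = 27.4095583
  E ⇒ keep positive
Point 2:
  Lat: 51 + 45/60 + 39/3600 = 51.7608333
  S ⇒ negate
  λ: 83° + 2/60 + 42.73/3600 = 83 + 0.033333 + 0.011869 = 83.0452028
  E → positive
Point 3:
  Lat: degrees = first 2 digits = 0, minutes = 30.3389; 0 + 30.3389/60 = 0.5056483
  N → positive
  λ: split at 3 digits → 048° and 11.7362′; 48 + 11.7362/60 = 48.1956033
  W ⇒ negate
Point 4:
  Latitude: 45 + 56.0886/60 = 45.9348100
  N → positive
  Longitude: 33.976′ = 0.566267°; total 155.5662667
  hemisphere W, so the sign is −

1. 70.176533, 27.409558
2. -51.760833, 83.045203
3. 0.505648, -48.195603
4. 45.934810, -155.566267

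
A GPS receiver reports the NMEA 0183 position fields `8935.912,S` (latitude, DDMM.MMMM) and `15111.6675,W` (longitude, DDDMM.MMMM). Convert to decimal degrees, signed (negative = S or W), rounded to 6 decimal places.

Latitude: split at 2 digits → 89° and 35.912′; 89 + 35.912/60 = 89.5985333
hemisphere S, so the sign is −
Longitude: degrees = first 3 digits = 151, minutes = 11.6675; 151 + 11.6675/60 = 151.1944583
W ⇒ negate

-89.598533, -151.194458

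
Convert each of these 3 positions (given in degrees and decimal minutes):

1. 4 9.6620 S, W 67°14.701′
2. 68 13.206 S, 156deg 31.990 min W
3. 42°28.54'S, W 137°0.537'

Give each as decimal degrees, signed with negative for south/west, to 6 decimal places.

1. -4.161033, -67.245017
2. -68.220100, -156.533167
3. -42.475667, -137.008950

Point 1:
  φ: 4 + 9.662/60 = 4.1610333
  S → negative
  Longitude: 14.701′ = 0.245017°; total 67.2450167
  hemisphere W, so the sign is −
Point 2:
  Latitude: 13.206′ = 0.220100°; total 68.2201000
  S ⇒ negate
  λ: 156 + 31.99/60 = 156.5331667
  W ⇒ negate
Point 3:
  φ: 42 + 28.54/60 = 42.4756667
  S ⇒ negate
  λ: 137 + 0.537/60 = 137.0089500
  W → negative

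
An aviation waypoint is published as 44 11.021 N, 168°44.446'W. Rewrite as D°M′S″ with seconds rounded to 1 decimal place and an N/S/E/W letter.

44°11′1.3″ N, 168°44′26.8″ W

Lat: 11.02100′ → 11′ and 0.02100 × 60 = 1.260″
Longitude: fractional minutes 0.44600 × 60 = 26.760″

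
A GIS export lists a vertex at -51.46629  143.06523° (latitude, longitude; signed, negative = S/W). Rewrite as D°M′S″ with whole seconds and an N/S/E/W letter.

51°27′59″ S, 143°03′55″ E

Latitude is negative → S; |value| = 51.466290
Latitude: 0.466290 × 60 = 27.97740′ → 27′, remainder × 60 = 58.64″
Longitude: whole degrees 143; 3.91380′ → 3′ and 54.83″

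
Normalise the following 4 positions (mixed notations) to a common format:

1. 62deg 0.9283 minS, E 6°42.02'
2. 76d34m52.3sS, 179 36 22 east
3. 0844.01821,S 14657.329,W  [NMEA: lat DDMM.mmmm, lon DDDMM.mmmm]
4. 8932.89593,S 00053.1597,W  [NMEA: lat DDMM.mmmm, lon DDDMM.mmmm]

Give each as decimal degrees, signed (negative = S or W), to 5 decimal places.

Point 1:
  Latitude: 62 + 0.9283/60 = 62.015472
  hemisphere S, so the sign is −
  Lon: 42.02′ = 0.700333°; total 6.700333
  E → positive
Point 2:
  φ: 34′ + 52.3″ = 34.87167′; 76 + 34.87167/60 = 76.581194
  S ⇒ negate
  λ: 179° + 36/60 + 22/3600 = 179 + 0.600000 + 0.006111 = 179.606111
  E → positive
Point 3:
  φ: degrees = first 2 digits = 8, minutes = 44.01821; 8 + 44.01821/60 = 8.733637
  S → negative
  Lon: degrees = first 3 digits = 146, minutes = 57.329; 146 + 57.329/60 = 146.955483
  hemisphere W, so the sign is −
Point 4:
  Latitude: degrees = first 2 digits = 89, minutes = 32.89593; 89 + 32.89593/60 = 89.548266
  S → negative
  λ: split at 3 digits → 000° and 53.1597′; 0 + 53.1597/60 = 0.885995
  hemisphere W, so the sign is −

1. -62.01547, 6.70033
2. -76.58119, 179.60611
3. -8.73364, -146.95548
4. -89.54827, -0.88600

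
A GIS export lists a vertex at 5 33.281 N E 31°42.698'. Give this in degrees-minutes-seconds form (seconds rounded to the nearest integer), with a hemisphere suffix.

5°33′17″ N, 31°42′42″ E

Lat: 33.28100′ → 33′ and 0.28100 × 60 = 16.86″
Lon: fractional minutes 0.69800 × 60 = 41.88″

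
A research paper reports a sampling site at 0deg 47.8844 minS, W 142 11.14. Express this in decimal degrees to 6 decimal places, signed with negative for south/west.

φ: 47.8844′ = 0.798073°; total 0.7980733
S → negative
Lon: 142 + 11.14/60 = 142.1856667
hemisphere W, so the sign is −

-0.798073, -142.185667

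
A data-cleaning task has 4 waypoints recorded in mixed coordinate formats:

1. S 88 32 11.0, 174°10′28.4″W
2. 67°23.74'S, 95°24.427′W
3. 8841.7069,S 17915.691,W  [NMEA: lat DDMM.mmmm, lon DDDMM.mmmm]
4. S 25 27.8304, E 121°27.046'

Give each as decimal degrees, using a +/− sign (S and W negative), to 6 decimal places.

Point 1:
  Latitude: 88° + 32/60 + 11/3600 = 88 + 0.533333 + 0.003056 = 88.5363889
  S ⇒ negate
  Longitude: 174 + 10/60 + 28.4/3600 = 174.1745556
  W → negative
Point 2:
  Lat: 67 + 23.74/60 = 67.3956667
  hemisphere S, so the sign is −
  λ: 24.427′ = 0.407117°; total 95.4071167
  hemisphere W, so the sign is −
Point 3:
  Latitude: split at 2 digits → 88° and 41.7069′; 88 + 41.7069/60 = 88.6951150
  S → negative
  Longitude: degrees = first 3 digits = 179, minutes = 15.691; 179 + 15.691/60 = 179.2615167
  W → negative
Point 4:
  Lat: 27.8304′ = 0.463840°; total 25.4638400
  hemisphere S, so the sign is −
  Lon: 121 + 27.046/60 = 121.4507667
  E ⇒ keep positive

1. -88.536389, -174.174556
2. -67.395667, -95.407117
3. -88.695115, -179.261517
4. -25.463840, 121.450767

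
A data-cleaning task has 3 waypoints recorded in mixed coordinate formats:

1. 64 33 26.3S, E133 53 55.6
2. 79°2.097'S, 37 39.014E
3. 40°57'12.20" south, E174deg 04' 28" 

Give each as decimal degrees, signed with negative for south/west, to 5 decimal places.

Point 1:
  φ: 64° + 33/60 + 26.3/3600 = 64 + 0.550000 + 0.007306 = 64.557306
  S → negative
  Lon: 133° + 53/60 + 55.6/3600 = 133 + 0.883333 + 0.015444 = 133.898778
  E → positive
Point 2:
  Lat: 79 + 2.097/60 = 79.034950
  S ⇒ negate
  λ: 37 + 39.014/60 = 37.650233
  E ⇒ keep positive
Point 3:
  φ: 57′ + 12.2″ = 57.20333′; 40 + 57.20333/60 = 40.953389
  hemisphere S, so the sign is −
  Lon: 174 + 4/60 + 28/3600 = 174.074444
  E ⇒ keep positive

1. -64.55731, 133.89878
2. -79.03495, 37.65023
3. -40.95339, 174.07444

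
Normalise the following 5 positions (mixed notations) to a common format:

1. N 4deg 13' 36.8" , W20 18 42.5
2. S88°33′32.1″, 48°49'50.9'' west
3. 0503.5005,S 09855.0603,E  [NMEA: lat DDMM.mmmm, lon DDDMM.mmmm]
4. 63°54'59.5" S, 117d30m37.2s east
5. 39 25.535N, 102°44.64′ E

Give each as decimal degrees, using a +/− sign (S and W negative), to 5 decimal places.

1. 4.22689, -20.31181
2. -88.55892, -48.83081
3. -5.05834, 98.91767
4. -63.91653, 117.51033
5. 39.42558, 102.74400

Point 1:
  Lat: 4° + 13/60 + 36.8/3600 = 4 + 0.216667 + 0.010222 = 4.226889
  N ⇒ keep positive
  Lon: 20° + 18/60 + 42.5/3600 = 20 + 0.300000 + 0.011806 = 20.311806
  W ⇒ negate
Point 2:
  φ: 88° + 33/60 + 32.1/3600 = 88 + 0.550000 + 0.008917 = 88.558917
  S ⇒ negate
  Lon: 48° + 49/60 + 50.9/3600 = 48 + 0.816667 + 0.014139 = 48.830806
  W → negative
Point 3:
  φ: split at 2 digits → 05° and 3.5005′; 5 + 3.5005/60 = 5.058342
  hemisphere S, so the sign is −
  Longitude: split at 3 digits → 098° and 55.0603′; 98 + 55.0603/60 = 98.917672
  E → positive
Point 4:
  φ: 54′ + 59.5″ = 54.99167′; 63 + 54.99167/60 = 63.916528
  S → negative
  λ: 117° + 30/60 + 37.2/3600 = 117 + 0.500000 + 0.010333 = 117.510333
  E ⇒ keep positive
Point 5:
  Latitude: 25.535′ = 0.425583°; total 39.425583
  N ⇒ keep positive
  λ: 102 + 44.64/60 = 102.744000
  E ⇒ keep positive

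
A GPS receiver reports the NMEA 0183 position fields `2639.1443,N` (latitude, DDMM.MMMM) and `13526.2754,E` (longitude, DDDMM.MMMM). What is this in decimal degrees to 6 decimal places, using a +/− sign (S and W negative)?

26.652405, 135.437923

Lat: split at 2 digits → 26° and 39.1443′; 26 + 39.1443/60 = 26.6524050
N → positive
λ: split at 3 digits → 135° and 26.2754′; 135 + 26.2754/60 = 135.4379233
E → positive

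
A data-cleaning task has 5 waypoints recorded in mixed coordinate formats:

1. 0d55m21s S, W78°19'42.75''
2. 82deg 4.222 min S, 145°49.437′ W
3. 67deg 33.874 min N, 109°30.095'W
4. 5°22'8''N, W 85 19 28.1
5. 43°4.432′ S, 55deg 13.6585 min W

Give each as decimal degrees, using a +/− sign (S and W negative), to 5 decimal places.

Point 1:
  φ: 55′ + 21″ = 55.35000′; 0 + 55.35000/60 = 0.922500
  S → negative
  Longitude: 78° + 19/60 + 42.75/3600 = 78 + 0.316667 + 0.011875 = 78.328542
  W → negative
Point 2:
  Latitude: 82 + 4.222/60 = 82.070367
  hemisphere S, so the sign is −
  λ: 145 + 49.437/60 = 145.823950
  hemisphere W, so the sign is −
Point 3:
  φ: 33.874′ = 0.564567°; total 67.564567
  N → positive
  Longitude: 109 + 30.095/60 = 109.501583
  W ⇒ negate
Point 4:
  Lat: 5° + 22/60 + 8/3600 = 5 + 0.366667 + 0.002222 = 5.368889
  N → positive
  λ: 19′ + 28.1″ = 19.46833′; 85 + 19.46833/60 = 85.324472
  W ⇒ negate
Point 5:
  Lat: 43 + 4.432/60 = 43.073867
  hemisphere S, so the sign is −
  λ: 13.6585′ = 0.227642°; total 55.227642
  W → negative

1. -0.92250, -78.32854
2. -82.07037, -145.82395
3. 67.56457, -109.50158
4. 5.36889, -85.32447
5. -43.07387, -55.22764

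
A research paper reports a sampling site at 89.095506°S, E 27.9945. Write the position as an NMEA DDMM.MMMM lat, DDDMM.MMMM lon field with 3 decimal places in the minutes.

Latitude: fractional part 0.095506 → 5.73036 minutes
Lon: 27° + 0.994500 × 60 = 27° 59.67000′

8905.730,S / 02759.670,E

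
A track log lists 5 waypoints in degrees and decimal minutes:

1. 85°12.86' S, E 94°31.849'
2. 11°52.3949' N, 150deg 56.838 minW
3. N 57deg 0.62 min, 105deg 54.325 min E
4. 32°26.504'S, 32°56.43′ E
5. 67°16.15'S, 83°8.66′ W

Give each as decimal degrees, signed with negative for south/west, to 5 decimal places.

Point 1:
  Latitude: 12.86′ = 0.214333°; total 85.214333
  hemisphere S, so the sign is −
  Longitude: 94 + 31.849/60 = 94.530817
  E ⇒ keep positive
Point 2:
  Latitude: 11 + 52.3949/60 = 11.873248
  N → positive
  Longitude: 56.838′ = 0.947300°; total 150.947300
  W → negative
Point 3:
  Lat: 57 + 0.62/60 = 57.010333
  N ⇒ keep positive
  Lon: 105 + 54.325/60 = 105.905417
  E → positive
Point 4:
  Lat: 32 + 26.504/60 = 32.441733
  hemisphere S, so the sign is −
  λ: 32 + 56.43/60 = 32.940500
  E → positive
Point 5:
  Latitude: 67 + 16.15/60 = 67.269167
  S ⇒ negate
  Longitude: 8.66′ = 0.144333°; total 83.144333
  W → negative

1. -85.21433, 94.53082
2. 11.87325, -150.94730
3. 57.01033, 105.90542
4. -32.44173, 32.94050
5. -67.26917, -83.14433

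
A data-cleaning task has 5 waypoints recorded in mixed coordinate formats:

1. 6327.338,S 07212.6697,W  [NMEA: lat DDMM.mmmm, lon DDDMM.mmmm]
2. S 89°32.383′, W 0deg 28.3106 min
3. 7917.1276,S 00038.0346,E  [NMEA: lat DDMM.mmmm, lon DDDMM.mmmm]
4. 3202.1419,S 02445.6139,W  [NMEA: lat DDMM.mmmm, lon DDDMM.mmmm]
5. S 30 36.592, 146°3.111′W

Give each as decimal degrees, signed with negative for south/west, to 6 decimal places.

1. -63.455633, -72.211162
2. -89.539717, -0.471843
3. -79.285460, 0.633910
4. -32.035698, -24.760232
5. -30.609867, -146.051850

Point 1:
  Latitude: split at 2 digits → 63° and 27.338′; 63 + 27.338/60 = 63.4556333
  S → negative
  Longitude: degrees = first 3 digits = 72, minutes = 12.6697; 72 + 12.6697/60 = 72.2111617
  W ⇒ negate
Point 2:
  Lat: 32.383′ = 0.539717°; total 89.5397167
  S ⇒ negate
  Longitude: 28.3106′ = 0.471843°; total 0.4718433
  W → negative
Point 3:
  Latitude: degrees = first 2 digits = 79, minutes = 17.1276; 79 + 17.1276/60 = 79.2854600
  hemisphere S, so the sign is −
  Lon: degrees = first 3 digits = 0, minutes = 38.0346; 0 + 38.0346/60 = 0.6339100
  E → positive
Point 4:
  Lat: degrees = first 2 digits = 32, minutes = 2.1419; 32 + 2.1419/60 = 32.0356983
  S → negative
  Longitude: degrees = first 3 digits = 24, minutes = 45.6139; 24 + 45.6139/60 = 24.7602317
  W → negative
Point 5:
  φ: 30 + 36.592/60 = 30.6098667
  S → negative
  Longitude: 146 + 3.111/60 = 146.0518500
  W ⇒ negate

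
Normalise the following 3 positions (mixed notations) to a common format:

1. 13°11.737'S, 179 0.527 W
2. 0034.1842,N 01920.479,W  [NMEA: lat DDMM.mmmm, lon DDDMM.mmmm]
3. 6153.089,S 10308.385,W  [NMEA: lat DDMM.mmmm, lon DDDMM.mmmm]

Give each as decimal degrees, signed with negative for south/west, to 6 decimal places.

1. -13.195617, -179.008783
2. 0.569737, -19.341317
3. -61.884817, -103.139750

Point 1:
  φ: 11.737′ = 0.195617°; total 13.1956167
  S → negative
  Longitude: 0.527′ = 0.008783°; total 179.0087833
  W ⇒ negate
Point 2:
  Latitude: degrees = first 2 digits = 0, minutes = 34.1842; 0 + 34.1842/60 = 0.5697367
  N → positive
  Lon: split at 3 digits → 019° and 20.479′; 19 + 20.479/60 = 19.3413167
  W ⇒ negate
Point 3:
  φ: split at 2 digits → 61° and 53.089′; 61 + 53.089/60 = 61.8848167
  hemisphere S, so the sign is −
  Lon: split at 3 digits → 103° and 8.385′; 103 + 8.385/60 = 103.1397500
  W ⇒ negate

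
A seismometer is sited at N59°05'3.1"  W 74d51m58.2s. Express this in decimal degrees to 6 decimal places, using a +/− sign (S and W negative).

59.084194, -74.866167

Latitude: 5′ + 3.1″ = 5.05167′; 59 + 5.05167/60 = 59.0841944
N ⇒ keep positive
Longitude: 74 + 51/60 + 58.2/3600 = 74.8661667
hemisphere W, so the sign is −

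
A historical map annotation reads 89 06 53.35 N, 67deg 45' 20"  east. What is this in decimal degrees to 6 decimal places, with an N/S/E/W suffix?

89.114819° N, 67.755556° E

Lat: 89 + 6/60 + 53.35/3600 = 89.1148194
λ: 45′ + 20″ = 45.33333′; 67 + 45.33333/60 = 67.7555556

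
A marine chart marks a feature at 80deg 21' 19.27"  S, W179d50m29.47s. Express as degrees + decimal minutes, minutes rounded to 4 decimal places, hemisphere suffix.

80° 21.3212′ S, 179° 50.4912′ W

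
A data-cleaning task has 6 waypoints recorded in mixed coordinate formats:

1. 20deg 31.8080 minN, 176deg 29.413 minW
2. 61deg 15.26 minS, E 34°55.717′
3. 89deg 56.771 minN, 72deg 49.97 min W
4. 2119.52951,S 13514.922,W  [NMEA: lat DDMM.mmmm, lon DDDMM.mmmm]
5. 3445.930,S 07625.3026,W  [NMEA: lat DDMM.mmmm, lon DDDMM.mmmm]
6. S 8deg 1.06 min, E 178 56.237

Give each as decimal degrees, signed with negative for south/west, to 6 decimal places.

1. 20.530133, -176.490217
2. -61.254333, 34.928617
3. 89.946183, -72.832833
4. -21.325492, -135.248700
5. -34.765500, -76.421710
6. -8.017667, 178.937283

Point 1:
  Lat: 31.808′ = 0.530133°; total 20.5301333
  N → positive
  Lon: 29.413′ = 0.490217°; total 176.4902167
  W ⇒ negate
Point 2:
  Latitude: 61 + 15.26/60 = 61.2543333
  S → negative
  Lon: 55.717′ = 0.928617°; total 34.9286167
  E → positive
Point 3:
  Lat: 89 + 56.771/60 = 89.9461833
  N ⇒ keep positive
  λ: 72 + 49.97/60 = 72.8328333
  hemisphere W, so the sign is −
Point 4:
  φ: split at 2 digits → 21° and 19.52951′; 21 + 19.52951/60 = 21.3254918
  S ⇒ negate
  Lon: degrees = first 3 digits = 135, minutes = 14.922; 135 + 14.922/60 = 135.2487000
  W ⇒ negate
Point 5:
  φ: degrees = first 2 digits = 34, minutes = 45.93; 34 + 45.93/60 = 34.7655000
  S → negative
  Longitude: degrees = first 3 digits = 76, minutes = 25.3026; 76 + 25.3026/60 = 76.4217100
  hemisphere W, so the sign is −
Point 6:
  Latitude: 8 + 1.06/60 = 8.0176667
  hemisphere S, so the sign is −
  λ: 56.237′ = 0.937283°; total 178.9372833
  E → positive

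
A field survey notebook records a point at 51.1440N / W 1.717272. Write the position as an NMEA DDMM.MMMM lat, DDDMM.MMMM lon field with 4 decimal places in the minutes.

Lat: minutes = (51.144000 − 51) × 60 = 8.640000
λ: 1° + 0.717272 × 60 = 1° 43.036320′

5108.6400,N / 00143.0363,W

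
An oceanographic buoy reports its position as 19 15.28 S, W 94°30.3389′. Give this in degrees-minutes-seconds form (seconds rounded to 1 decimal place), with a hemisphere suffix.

Lat: 15.28000′ → 15′ and 0.28000 × 60 = 16.800″
Longitude: 30.33890′ → 30′ and 0.33890 × 60 = 20.334″

19°15′16.8″ S, 94°30′20.3″ W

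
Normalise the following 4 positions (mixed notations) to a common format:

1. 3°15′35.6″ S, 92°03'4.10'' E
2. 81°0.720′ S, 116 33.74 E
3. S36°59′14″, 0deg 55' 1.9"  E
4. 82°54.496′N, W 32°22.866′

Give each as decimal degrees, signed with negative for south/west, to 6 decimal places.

Point 1:
  Lat: 3 + 15/60 + 35.6/3600 = 3.2598889
  S → negative
  λ: 92° + 3/60 + 4.1/3600 = 92 + 0.050000 + 0.001139 = 92.0511389
  E ⇒ keep positive
Point 2:
  Latitude: 0.72′ = 0.012000°; total 81.0120000
  S ⇒ negate
  Longitude: 33.74′ = 0.562333°; total 116.5623333
  E → positive
Point 3:
  Latitude: 36 + 59/60 + 14/3600 = 36.9872222
  S ⇒ negate
  λ: 0° + 55/60 + 1.9/3600 = 0 + 0.916667 + 0.000528 = 0.9171944
  E → positive
Point 4:
  Latitude: 54.496′ = 0.908267°; total 82.9082667
  N → positive
  Lon: 22.866′ = 0.381100°; total 32.3811000
  W ⇒ negate

1. -3.259889, 92.051139
2. -81.012000, 116.562333
3. -36.987222, 0.917194
4. 82.908267, -32.381100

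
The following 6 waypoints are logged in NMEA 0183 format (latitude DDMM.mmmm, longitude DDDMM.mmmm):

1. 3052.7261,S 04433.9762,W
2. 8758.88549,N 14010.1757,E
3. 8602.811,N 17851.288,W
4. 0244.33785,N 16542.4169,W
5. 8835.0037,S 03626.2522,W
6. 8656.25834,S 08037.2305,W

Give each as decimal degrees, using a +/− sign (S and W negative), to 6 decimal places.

Point 1:
  Lat: split at 2 digits → 30° and 52.7261′; 30 + 52.7261/60 = 30.8787683
  hemisphere S, so the sign is −
  Longitude: split at 3 digits → 044° and 33.9762′; 44 + 33.9762/60 = 44.5662700
  W → negative
Point 2:
  φ: degrees = first 2 digits = 87, minutes = 58.88549; 87 + 58.88549/60 = 87.9814248
  N ⇒ keep positive
  λ: degrees = first 3 digits = 140, minutes = 10.1757; 140 + 10.1757/60 = 140.1695950
  E → positive
Point 3:
  Lat: split at 2 digits → 86° and 2.811′; 86 + 2.811/60 = 86.0468500
  N → positive
  Lon: split at 3 digits → 178° and 51.288′; 178 + 51.288/60 = 178.8548000
  W → negative
Point 4:
  φ: degrees = first 2 digits = 2, minutes = 44.33785; 2 + 44.33785/60 = 2.7389642
  N ⇒ keep positive
  Lon: split at 3 digits → 165° and 42.4169′; 165 + 42.4169/60 = 165.7069483
  W ⇒ negate
Point 5:
  Latitude: split at 2 digits → 88° and 35.0037′; 88 + 35.0037/60 = 88.5833950
  S → negative
  Longitude: degrees = first 3 digits = 36, minutes = 26.2522; 36 + 26.2522/60 = 36.4375367
  W → negative
Point 6:
  Latitude: split at 2 digits → 86° and 56.25834′; 86 + 56.25834/60 = 86.9376390
  S ⇒ negate
  λ: degrees = first 3 digits = 80, minutes = 37.2305; 80 + 37.2305/60 = 80.6205083
  hemisphere W, so the sign is −

1. -30.878768, -44.566270
2. 87.981425, 140.169595
3. 86.046850, -178.854800
4. 2.738964, -165.706948
5. -88.583395, -36.437537
6. -86.937639, -80.620508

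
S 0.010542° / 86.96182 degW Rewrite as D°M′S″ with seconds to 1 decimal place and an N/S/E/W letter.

0°00′38.0″ S, 86°57′42.6″ W

Lat: 0.010542° → 0.63252′; 0.63252 × 60 = 37.951″
λ: whole degrees 86; 57.70920′ → 57′ and 42.552″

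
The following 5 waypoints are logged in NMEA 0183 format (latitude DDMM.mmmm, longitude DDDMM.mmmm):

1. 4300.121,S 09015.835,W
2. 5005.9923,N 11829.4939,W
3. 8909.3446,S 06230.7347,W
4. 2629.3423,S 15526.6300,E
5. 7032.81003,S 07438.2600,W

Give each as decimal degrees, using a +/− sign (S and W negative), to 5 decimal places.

Point 1:
  Lat: split at 2 digits → 43° and 0.121′; 43 + 0.121/60 = 43.002017
  S → negative
  Longitude: degrees = first 3 digits = 90, minutes = 15.835; 90 + 15.835/60 = 90.263917
  W ⇒ negate
Point 2:
  Latitude: split at 2 digits → 50° and 5.9923′; 50 + 5.9923/60 = 50.099872
  N ⇒ keep positive
  Lon: split at 3 digits → 118° and 29.4939′; 118 + 29.4939/60 = 118.491565
  W ⇒ negate
Point 3:
  Lat: degrees = first 2 digits = 89, minutes = 9.3446; 89 + 9.3446/60 = 89.155743
  S ⇒ negate
  Longitude: degrees = first 3 digits = 62, minutes = 30.7347; 62 + 30.7347/60 = 62.512245
  W ⇒ negate
Point 4:
  Lat: degrees = first 2 digits = 26, minutes = 29.3423; 26 + 29.3423/60 = 26.489038
  S → negative
  λ: split at 3 digits → 155° and 26.63′; 155 + 26.63/60 = 155.443833
  E ⇒ keep positive
Point 5:
  Lat: split at 2 digits → 70° and 32.81003′; 70 + 32.81003/60 = 70.546834
  hemisphere S, so the sign is −
  Lon: degrees = first 3 digits = 74, minutes = 38.26; 74 + 38.26/60 = 74.637667
  W → negative

1. -43.00202, -90.26392
2. 50.09987, -118.49157
3. -89.15574, -62.51225
4. -26.48904, 155.44383
5. -70.54683, -74.63767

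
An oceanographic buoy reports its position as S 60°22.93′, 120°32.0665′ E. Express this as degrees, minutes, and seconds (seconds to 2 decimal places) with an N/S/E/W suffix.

60°22′55.80″ S, 120°32′3.99″ E

Latitude: 22.93000′ → 22′ and 0.93000 × 60 = 55.8000″
Longitude: fractional minutes 0.06650 × 60 = 3.9900″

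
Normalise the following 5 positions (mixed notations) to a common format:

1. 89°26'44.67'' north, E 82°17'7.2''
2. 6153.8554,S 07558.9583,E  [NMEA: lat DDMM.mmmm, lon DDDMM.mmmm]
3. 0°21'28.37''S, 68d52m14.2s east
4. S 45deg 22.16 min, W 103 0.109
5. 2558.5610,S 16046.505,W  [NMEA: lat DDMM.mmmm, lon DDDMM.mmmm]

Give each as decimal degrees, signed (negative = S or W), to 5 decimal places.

1. 89.44574, 82.28533
2. -61.89759, 75.98264
3. -0.35788, 68.87061
4. -45.36933, -103.00182
5. -25.97602, -160.77508

Point 1:
  φ: 89 + 26/60 + 44.67/3600 = 89.445742
  N → positive
  Longitude: 82° + 17/60 + 7.2/3600 = 82 + 0.283333 + 0.002000 = 82.285333
  E → positive
Point 2:
  Lat: degrees = first 2 digits = 61, minutes = 53.8554; 61 + 53.8554/60 = 61.897590
  S ⇒ negate
  λ: split at 3 digits → 075° and 58.9583′; 75 + 58.9583/60 = 75.982638
  E → positive
Point 3:
  φ: 0 + 21/60 + 28.37/3600 = 0.357881
  S → negative
  Lon: 52′ + 14.2″ = 52.23667′; 68 + 52.23667/60 = 68.870611
  E → positive
Point 4:
  φ: 22.16′ = 0.369333°; total 45.369333
  S ⇒ negate
  Longitude: 103 + 0.109/60 = 103.001817
  W ⇒ negate
Point 5:
  Latitude: split at 2 digits → 25° and 58.561′; 25 + 58.561/60 = 25.976017
  hemisphere S, so the sign is −
  λ: split at 3 digits → 160° and 46.505′; 160 + 46.505/60 = 160.775083
  hemisphere W, so the sign is −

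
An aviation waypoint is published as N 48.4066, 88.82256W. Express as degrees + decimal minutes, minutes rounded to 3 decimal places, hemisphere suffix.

Latitude: fractional part 0.406600 → 24.39600 minutes
Lon: 88° + 0.822560 × 60 = 88° 49.35360′

48° 24.396′ N, 88° 49.354′ W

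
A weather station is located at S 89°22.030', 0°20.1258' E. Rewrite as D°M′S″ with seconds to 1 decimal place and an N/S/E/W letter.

89°22′1.8″ S, 0°20′7.5″ E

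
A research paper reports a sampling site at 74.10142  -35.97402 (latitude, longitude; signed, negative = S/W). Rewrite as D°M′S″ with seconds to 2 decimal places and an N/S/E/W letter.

Lat: whole degrees 74; 6.08520′ → 6′ and 5.1120″
Longitude is negative → W; |value| = 35.974020
λ: 0.974020 × 60 = 58.44120′ → 58′, remainder × 60 = 26.4720″

74°06′5.11″ N, 35°58′26.47″ W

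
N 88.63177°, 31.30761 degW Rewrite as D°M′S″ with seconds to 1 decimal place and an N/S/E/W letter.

Lat: whole degrees 88; 37.90620′ → 37′ and 54.372″
λ: whole degrees 31; 18.45660′ → 18′ and 27.396″

88°37′54.4″ N, 31°18′27.4″ W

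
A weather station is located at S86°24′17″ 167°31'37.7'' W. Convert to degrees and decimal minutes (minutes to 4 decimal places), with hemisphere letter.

86° 24.2833′ S, 167° 31.6283′ W

Lat: seconds/60 = 0.28333; minutes = 24 + 0.28333 = 24.283333
λ: seconds/60 = 0.62833; minutes = 31 + 0.62833 = 31.628333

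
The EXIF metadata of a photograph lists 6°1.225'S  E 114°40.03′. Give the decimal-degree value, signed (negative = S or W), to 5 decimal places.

-6.02042, 114.66717

Latitude: 6 + 1.225/60 = 6.020417
hemisphere S, so the sign is −
Longitude: 114 + 40.03/60 = 114.667167
E ⇒ keep positive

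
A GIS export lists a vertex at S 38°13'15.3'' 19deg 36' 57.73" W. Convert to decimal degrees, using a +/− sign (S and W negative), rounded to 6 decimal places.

-38.220917, -19.616036

Latitude: 38° + 13/60 + 15.3/3600 = 38 + 0.216667 + 0.004250 = 38.2209167
S → negative
Longitude: 19° + 36/60 + 57.73/3600 = 19 + 0.600000 + 0.016036 = 19.6160361
W → negative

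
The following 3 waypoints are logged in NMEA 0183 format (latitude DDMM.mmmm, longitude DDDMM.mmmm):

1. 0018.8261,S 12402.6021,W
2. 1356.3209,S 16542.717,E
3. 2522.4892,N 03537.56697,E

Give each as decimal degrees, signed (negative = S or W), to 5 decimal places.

Point 1:
  Lat: degrees = first 2 digits = 0, minutes = 18.8261; 0 + 18.8261/60 = 0.313768
  S → negative
  Longitude: degrees = first 3 digits = 124, minutes = 2.6021; 124 + 2.6021/60 = 124.043368
  W ⇒ negate
Point 2:
  φ: split at 2 digits → 13° and 56.3209′; 13 + 56.3209/60 = 13.938682
  hemisphere S, so the sign is −
  Longitude: degrees = first 3 digits = 165, minutes = 42.717; 165 + 42.717/60 = 165.711950
  E ⇒ keep positive
Point 3:
  φ: degrees = first 2 digits = 25, minutes = 22.4892; 25 + 22.4892/60 = 25.374820
  N ⇒ keep positive
  λ: split at 3 digits → 035° and 37.56697′; 35 + 37.56697/60 = 35.626116
  E ⇒ keep positive

1. -0.31377, -124.04337
2. -13.93868, 165.71195
3. 25.37482, 35.62612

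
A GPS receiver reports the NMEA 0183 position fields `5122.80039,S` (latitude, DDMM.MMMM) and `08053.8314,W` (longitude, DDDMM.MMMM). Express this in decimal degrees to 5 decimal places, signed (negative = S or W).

-51.38001, -80.89719

Lat: split at 2 digits → 51° and 22.80039′; 51 + 22.80039/60 = 51.380007
hemisphere S, so the sign is −
Lon: degrees = first 3 digits = 80, minutes = 53.8314; 80 + 53.8314/60 = 80.897190
W → negative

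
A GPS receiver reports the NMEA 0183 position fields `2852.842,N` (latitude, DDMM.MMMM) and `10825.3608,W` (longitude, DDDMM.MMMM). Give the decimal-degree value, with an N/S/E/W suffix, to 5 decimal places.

φ: split at 2 digits → 28° and 52.842′; 28 + 52.842/60 = 28.880700
Lon: split at 3 digits → 108° and 25.3608′; 108 + 25.3608/60 = 108.422680

28.88070° N, 108.42268° W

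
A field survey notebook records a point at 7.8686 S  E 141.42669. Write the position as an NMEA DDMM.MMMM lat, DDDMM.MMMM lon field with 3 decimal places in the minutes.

φ: minutes = (7.868600 − 7) × 60 = 52.11600
Longitude: minutes = (141.426690 − 141) × 60 = 25.60140

0752.116,S / 14125.601,E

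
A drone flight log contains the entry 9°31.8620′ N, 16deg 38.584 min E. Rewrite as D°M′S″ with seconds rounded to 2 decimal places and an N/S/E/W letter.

9°31′51.72″ N, 16°38′35.04″ E

Lat: 31.86200′ → 31′ and 0.86200 × 60 = 51.7200″
Longitude: fractional minutes 0.58400 × 60 = 35.0400″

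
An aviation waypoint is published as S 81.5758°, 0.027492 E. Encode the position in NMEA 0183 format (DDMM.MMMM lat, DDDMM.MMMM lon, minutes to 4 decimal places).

8134.5480,S / 00001.6495,E

φ: fractional part 0.575800 → 34.548000 minutes
Longitude: minutes = (0.027492 − 0) × 60 = 1.649520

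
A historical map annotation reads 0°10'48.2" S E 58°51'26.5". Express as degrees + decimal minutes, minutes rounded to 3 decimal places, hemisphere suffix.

Lat: 10 + 48.2/60 = 10.80333′
Longitude: 51 + 26.5/60 = 51.44167′

0° 10.803′ S, 58° 51.442′ E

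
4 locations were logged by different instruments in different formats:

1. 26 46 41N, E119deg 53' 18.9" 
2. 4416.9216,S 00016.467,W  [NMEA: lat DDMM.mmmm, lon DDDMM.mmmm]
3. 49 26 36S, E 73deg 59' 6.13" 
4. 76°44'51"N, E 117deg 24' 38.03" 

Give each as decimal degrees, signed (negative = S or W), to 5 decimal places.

1. 26.77806, 119.88858
2. -44.28203, -0.27445
3. -49.44333, 73.98504
4. 76.74750, 117.41056

Point 1:
  Latitude: 46′ + 41″ = 46.68333′; 26 + 46.68333/60 = 26.778056
  N ⇒ keep positive
  λ: 119° + 53/60 + 18.9/3600 = 119 + 0.883333 + 0.005250 = 119.888583
  E → positive
Point 2:
  Latitude: degrees = first 2 digits = 44, minutes = 16.9216; 44 + 16.9216/60 = 44.282027
  S → negative
  Longitude: split at 3 digits → 000° and 16.467′; 0 + 16.467/60 = 0.274450
  hemisphere W, so the sign is −
Point 3:
  Latitude: 26′ + 36″ = 26.60000′; 49 + 26.60000/60 = 49.443333
  S → negative
  Longitude: 73° + 59/60 + 6.13/3600 = 73 + 0.983333 + 0.001703 = 73.985036
  E ⇒ keep positive
Point 4:
  Latitude: 44′ + 51″ = 44.85000′; 76 + 44.85000/60 = 76.747500
  N → positive
  Longitude: 117° + 24/60 + 38.03/3600 = 117 + 0.400000 + 0.010564 = 117.410564
  E → positive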